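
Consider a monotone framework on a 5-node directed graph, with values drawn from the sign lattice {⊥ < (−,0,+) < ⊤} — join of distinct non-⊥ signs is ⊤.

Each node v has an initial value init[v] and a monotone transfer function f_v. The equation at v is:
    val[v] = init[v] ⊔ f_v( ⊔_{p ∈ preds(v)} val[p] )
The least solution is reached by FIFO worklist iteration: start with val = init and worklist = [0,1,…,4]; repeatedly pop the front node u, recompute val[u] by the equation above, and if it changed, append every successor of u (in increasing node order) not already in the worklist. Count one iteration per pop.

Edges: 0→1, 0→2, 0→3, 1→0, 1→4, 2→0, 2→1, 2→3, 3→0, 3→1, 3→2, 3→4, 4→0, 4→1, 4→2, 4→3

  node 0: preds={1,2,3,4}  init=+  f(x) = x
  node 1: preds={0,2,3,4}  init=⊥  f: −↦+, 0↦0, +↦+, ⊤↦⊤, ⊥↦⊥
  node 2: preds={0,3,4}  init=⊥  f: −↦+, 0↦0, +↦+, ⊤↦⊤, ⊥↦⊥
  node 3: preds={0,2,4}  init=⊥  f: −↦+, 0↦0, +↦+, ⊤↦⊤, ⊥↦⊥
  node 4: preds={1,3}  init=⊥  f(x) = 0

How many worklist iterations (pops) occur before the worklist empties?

Trace (13 dequeues):
  [1] u=0 | in ⊥ | out + | ==
  [2] u=1 | in + | out + | prev ⊥ | push {0}
  [3] u=2 | in + | out + | prev ⊥ | push {1}
  [4] u=3 | in + | out + | prev ⊥ | push {2}
  [5] u=4 | in + | out 0 | prev ⊥ | push {3}
  [6] u=0 | in ⊤ | out ⊤ | prev + | push {}
  [7] u=1 | in ⊤ | out ⊤ | prev + | push {0,4}
  [8] u=2 | in ⊤ | out ⊤ | prev + | push {1}
  [9] u=3 | in ⊤ | out ⊤ | prev + | push {2}
  [10] u=0 | in ⊤ | out ⊤ | ==
  [11] u=4 | in ⊤ | out 0 | ==
  [12] u=1 | in ⊤ | out ⊤ | ==
  [13] u=2 | in ⊤ | out ⊤ | ==

Converged values:
  [0] ⊤
  [1] ⊤
  [2] ⊤
  [3] ⊤
  [4] 0

13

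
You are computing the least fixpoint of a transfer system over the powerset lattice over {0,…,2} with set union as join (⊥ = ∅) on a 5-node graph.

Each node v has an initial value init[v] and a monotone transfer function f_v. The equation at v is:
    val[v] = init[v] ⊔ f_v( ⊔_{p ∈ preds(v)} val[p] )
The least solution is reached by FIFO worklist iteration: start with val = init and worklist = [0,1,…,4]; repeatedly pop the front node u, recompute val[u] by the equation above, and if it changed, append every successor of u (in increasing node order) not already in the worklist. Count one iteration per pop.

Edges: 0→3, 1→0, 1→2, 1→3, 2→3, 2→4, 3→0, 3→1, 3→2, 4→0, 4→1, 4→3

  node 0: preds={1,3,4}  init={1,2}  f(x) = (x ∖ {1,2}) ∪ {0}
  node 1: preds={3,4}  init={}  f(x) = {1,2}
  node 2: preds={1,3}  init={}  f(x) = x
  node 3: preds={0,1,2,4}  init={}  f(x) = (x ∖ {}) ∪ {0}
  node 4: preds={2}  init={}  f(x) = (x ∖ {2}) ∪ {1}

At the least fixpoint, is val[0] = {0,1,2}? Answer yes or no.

Trace (13 dequeues):
  [1] u=0 | in {} | out {0,1,2} | prev {1,2} | push {}
  [2] u=1 | in {} | out {1,2} | prev {} | push {0}
  [3] u=2 | in {1,2} | out {1,2} | prev {} | push {}
  [4] u=3 | in {0,1,2} | out {0,1,2} | prev {} | push {1,2}
  [5] u=4 | in {1,2} | out {1} | prev {} | push {3}
  [6] u=0 | in {0,1,2} | out {0,1,2} | ==
  [7] u=1 | in {0,1,2} | out {1,2} | ==
  [8] u=2 | in {0,1,2} | out {0,1,2} | prev {1,2} | push {4}
  [9] u=3 | in {0,1,2} | out {0,1,2} | ==
  [10] u=4 | in {0,1,2} | out {0,1} | prev {1} | push {0,1,3}
  [11] u=0 | in {0,1,2} | out {0,1,2} | ==
  [12] u=1 | in {0,1,2} | out {1,2} | ==
  [13] u=3 | in {0,1,2} | out {0,1,2} | ==

Converged values:
  [0] {0,1,2}
  [1] {1,2}
  [2] {0,1,2}
  [3] {0,1,2}
  [4] {0,1}

yes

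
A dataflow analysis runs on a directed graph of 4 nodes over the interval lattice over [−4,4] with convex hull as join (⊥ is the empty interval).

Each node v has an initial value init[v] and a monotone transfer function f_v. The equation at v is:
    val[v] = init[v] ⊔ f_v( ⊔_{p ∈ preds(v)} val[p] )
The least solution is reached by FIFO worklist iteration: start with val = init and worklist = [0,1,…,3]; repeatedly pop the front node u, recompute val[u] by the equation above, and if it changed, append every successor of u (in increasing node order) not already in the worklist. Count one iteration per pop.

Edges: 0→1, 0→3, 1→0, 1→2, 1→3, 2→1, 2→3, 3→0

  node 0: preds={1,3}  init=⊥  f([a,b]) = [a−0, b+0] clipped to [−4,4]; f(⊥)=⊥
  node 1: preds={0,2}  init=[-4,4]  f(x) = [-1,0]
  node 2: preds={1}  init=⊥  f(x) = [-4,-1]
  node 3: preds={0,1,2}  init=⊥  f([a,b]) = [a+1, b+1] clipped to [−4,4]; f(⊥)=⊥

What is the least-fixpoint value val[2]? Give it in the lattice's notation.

Iteration log — 6 steps:
  step 1. node 0  ⊔preds=[-4,4]  new=[-4,4]  old=⊥  +wl: 
  step 2. node 1  ⊔preds=[-4,4]  new=[-4,4]  stable
  step 3. node 2  ⊔preds=[-4,4]  new=[-4,-1]  old=⊥  +wl: 1
  step 4. node 3  ⊔preds=[-4,4]  new=[-3,4]  old=⊥  +wl: 0
  step 5. node 1  ⊔preds=[-4,4]  new=[-4,4]  stable
  step 6. node 0  ⊔preds=[-4,4]  new=[-4,4]  stable

Least fixpoint reached:
  node 0: [-4,4]
  node 1: [-4,4]
  node 2: [-4,-1]
  node 3: [-3,4]

[-4,-1]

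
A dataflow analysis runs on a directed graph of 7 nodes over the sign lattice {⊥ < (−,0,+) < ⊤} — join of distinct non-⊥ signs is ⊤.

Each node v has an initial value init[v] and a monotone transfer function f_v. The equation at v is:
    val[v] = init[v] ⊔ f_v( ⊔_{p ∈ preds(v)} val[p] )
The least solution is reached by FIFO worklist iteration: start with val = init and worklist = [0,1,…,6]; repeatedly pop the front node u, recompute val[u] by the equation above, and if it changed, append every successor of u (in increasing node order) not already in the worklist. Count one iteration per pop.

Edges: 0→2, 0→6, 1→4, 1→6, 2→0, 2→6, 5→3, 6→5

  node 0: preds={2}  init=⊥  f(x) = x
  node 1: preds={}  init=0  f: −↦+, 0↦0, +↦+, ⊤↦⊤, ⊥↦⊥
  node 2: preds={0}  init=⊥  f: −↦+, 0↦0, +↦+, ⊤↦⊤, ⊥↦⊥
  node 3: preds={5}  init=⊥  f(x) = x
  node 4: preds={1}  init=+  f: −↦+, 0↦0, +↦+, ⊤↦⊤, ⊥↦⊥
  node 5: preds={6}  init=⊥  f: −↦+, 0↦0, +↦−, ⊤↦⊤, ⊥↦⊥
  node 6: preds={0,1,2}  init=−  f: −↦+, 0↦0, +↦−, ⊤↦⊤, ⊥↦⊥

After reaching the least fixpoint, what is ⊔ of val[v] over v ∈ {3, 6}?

⊤

Trace (10 dequeues):
  [1] u=0 | in ⊥ | out ⊥ | ==
  [2] u=1 | in ⊥ | out 0 | ==
  [3] u=2 | in ⊥ | out ⊥ | ==
  [4] u=3 | in ⊥ | out ⊥ | ==
  [5] u=4 | in 0 | out ⊤ | prev + | push {}
  [6] u=5 | in − | out + | prev ⊥ | push {3}
  [7] u=6 | in 0 | out ⊤ | prev − | push {5}
  [8] u=3 | in + | out + | prev ⊥ | push {}
  [9] u=5 | in ⊤ | out ⊤ | prev + | push {3}
  [10] u=3 | in ⊤ | out ⊤ | prev + | push {}

Converged values:
  [0] ⊥
  [1] 0
  [2] ⊥
  [3] ⊤
  [4] ⊤
  [5] ⊤
  [6] ⊤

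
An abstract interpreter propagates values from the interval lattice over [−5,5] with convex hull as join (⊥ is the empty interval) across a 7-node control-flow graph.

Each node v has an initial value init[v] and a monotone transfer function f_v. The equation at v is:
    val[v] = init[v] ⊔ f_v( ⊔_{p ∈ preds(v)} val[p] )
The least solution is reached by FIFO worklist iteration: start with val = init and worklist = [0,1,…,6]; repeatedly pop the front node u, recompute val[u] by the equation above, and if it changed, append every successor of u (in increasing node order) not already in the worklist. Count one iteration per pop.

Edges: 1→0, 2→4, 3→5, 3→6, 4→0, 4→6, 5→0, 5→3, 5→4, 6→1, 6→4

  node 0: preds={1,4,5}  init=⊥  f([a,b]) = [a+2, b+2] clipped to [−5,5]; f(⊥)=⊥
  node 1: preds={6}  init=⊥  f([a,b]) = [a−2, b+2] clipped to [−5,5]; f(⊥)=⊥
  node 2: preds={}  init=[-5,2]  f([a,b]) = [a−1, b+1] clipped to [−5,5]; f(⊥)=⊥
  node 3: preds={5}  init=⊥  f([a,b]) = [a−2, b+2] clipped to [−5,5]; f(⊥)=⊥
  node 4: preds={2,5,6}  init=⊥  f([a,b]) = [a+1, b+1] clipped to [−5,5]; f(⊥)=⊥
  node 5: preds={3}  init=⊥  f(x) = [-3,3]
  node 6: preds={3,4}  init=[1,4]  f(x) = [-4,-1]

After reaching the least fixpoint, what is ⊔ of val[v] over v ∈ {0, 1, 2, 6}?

[-5,5]

Worklist (14 pops):
  #1 pop 0: in=⊥ → ⊥ (no change)
  #2 pop 1: in=[1,4] → [-1,5] (was ⊥); enqueue [0]
  #3 pop 2: in=⊥ → [-5,2] (no change)
  #4 pop 3: in=⊥ → ⊥ (no change)
  #5 pop 4: in=[-5,4] → [-4,5] (was ⊥); enqueue []
  #6 pop 5: in=⊥ → [-3,3] (was ⊥); enqueue [3,4]
  #7 pop 6: in=[-4,5] → [-4,4] (was [1,4]); enqueue [1]
  #8 pop 0: in=[-4,5] → [-2,5] (was ⊥); enqueue []
  #9 pop 3: in=[-3,3] → [-5,5] (was ⊥); enqueue [5,6]
  #10 pop 4: in=[-5,4] → [-4,5] (no change)
  #11 pop 1: in=[-4,4] → [-5,5] (was [-1,5]); enqueue [0]
  #12 pop 5: in=[-5,5] → [-3,3] (no change)
  #13 pop 6: in=[-5,5] → [-4,4] (no change)
  #14 pop 0: in=[-5,5] → [-3,5] (was [-2,5]); enqueue []

Fixpoint:
  val[0] = [-3,5]
  val[1] = [-5,5]
  val[2] = [-5,2]
  val[3] = [-5,5]
  val[4] = [-4,5]
  val[5] = [-3,3]
  val[6] = [-4,4]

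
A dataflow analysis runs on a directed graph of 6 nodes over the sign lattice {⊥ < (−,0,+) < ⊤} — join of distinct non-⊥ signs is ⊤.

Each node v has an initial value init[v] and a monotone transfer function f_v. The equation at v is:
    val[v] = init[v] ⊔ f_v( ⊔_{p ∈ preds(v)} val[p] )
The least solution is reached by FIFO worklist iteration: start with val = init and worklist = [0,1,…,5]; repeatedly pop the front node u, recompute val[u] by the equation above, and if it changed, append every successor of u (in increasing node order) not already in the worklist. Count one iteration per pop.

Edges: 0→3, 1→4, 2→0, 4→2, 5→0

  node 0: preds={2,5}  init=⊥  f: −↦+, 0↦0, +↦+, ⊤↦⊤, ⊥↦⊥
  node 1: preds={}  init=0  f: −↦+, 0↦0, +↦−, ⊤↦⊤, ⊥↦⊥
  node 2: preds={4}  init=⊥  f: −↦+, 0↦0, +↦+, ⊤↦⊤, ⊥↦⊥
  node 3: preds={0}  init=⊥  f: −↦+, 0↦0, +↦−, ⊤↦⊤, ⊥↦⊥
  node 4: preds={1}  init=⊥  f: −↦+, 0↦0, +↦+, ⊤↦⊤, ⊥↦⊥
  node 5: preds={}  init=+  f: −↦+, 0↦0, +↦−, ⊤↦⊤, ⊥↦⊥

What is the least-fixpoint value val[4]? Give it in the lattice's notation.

0

Iteration log — 9 steps:
  step 1. node 0  ⊔preds=+  new=+  old=⊥  +wl: 
  step 2. node 1  ⊔preds=⊥  new=0  stable
  step 3. node 2  ⊔preds=⊥  new=⊥  stable
  step 4. node 3  ⊔preds=+  new=−  old=⊥  +wl: 
  step 5. node 4  ⊔preds=0  new=0  old=⊥  +wl: 2
  step 6. node 5  ⊔preds=⊥  new=+  stable
  step 7. node 2  ⊔preds=0  new=0  old=⊥  +wl: 0
  step 8. node 0  ⊔preds=⊤  new=⊤  old=+  +wl: 3
  step 9. node 3  ⊔preds=⊤  new=⊤  old=−  +wl: 

Least fixpoint reached:
  node 0: ⊤
  node 1: 0
  node 2: 0
  node 3: ⊤
  node 4: 0
  node 5: +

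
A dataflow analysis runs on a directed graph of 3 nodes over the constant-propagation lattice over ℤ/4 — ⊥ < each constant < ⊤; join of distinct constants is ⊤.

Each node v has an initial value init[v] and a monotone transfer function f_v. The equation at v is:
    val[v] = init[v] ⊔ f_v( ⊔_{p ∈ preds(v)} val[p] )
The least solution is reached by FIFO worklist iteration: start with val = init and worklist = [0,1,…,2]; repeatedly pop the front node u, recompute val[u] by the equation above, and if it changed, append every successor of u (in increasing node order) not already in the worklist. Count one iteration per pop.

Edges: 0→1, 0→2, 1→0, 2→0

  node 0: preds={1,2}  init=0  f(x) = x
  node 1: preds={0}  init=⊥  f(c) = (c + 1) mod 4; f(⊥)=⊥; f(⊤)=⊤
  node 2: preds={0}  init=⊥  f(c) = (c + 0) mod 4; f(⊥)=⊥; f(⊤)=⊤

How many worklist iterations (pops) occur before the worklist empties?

Worklist (7 pops):
  #1 pop 0: in=⊥ → 0 (no change)
  #2 pop 1: in=0 → 1 (was ⊥); enqueue [0]
  #3 pop 2: in=0 → 0 (was ⊥); enqueue []
  #4 pop 0: in=⊤ → ⊤ (was 0); enqueue [1,2]
  #5 pop 1: in=⊤ → ⊤ (was 1); enqueue [0]
  #6 pop 2: in=⊤ → ⊤ (was 0); enqueue []
  #7 pop 0: in=⊤ → ⊤ (no change)

Fixpoint:
  val[0] = ⊤
  val[1] = ⊤
  val[2] = ⊤

7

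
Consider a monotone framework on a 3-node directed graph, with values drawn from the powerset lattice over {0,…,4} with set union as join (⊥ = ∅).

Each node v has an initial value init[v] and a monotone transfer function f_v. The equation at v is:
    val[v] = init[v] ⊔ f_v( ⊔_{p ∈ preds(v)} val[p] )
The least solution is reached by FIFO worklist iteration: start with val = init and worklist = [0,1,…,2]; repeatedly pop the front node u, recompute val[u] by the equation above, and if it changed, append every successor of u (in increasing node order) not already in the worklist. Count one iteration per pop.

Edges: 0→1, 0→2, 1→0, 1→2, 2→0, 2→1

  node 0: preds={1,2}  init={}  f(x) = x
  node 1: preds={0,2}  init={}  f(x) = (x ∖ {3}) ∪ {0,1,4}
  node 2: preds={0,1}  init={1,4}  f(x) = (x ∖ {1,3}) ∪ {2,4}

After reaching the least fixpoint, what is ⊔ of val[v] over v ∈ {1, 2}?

{0,1,2,4}

Iteration log — 7 steps:
  step 1. node 0  ⊔preds={1,4}  new={1,4}  old={}  +wl: 
  step 2. node 1  ⊔preds={1,4}  new={0,1,4}  old={}  +wl: 0
  step 3. node 2  ⊔preds={0,1,4}  new={0,1,2,4}  old={1,4}  +wl: 1
  step 4. node 0  ⊔preds={0,1,2,4}  new={0,1,2,4}  old={1,4}  +wl: 2
  step 5. node 1  ⊔preds={0,1,2,4}  new={0,1,2,4}  old={0,1,4}  +wl: 0
  step 6. node 2  ⊔preds={0,1,2,4}  new={0,1,2,4}  stable
  step 7. node 0  ⊔preds={0,1,2,4}  new={0,1,2,4}  stable

Least fixpoint reached:
  node 0: {0,1,2,4}
  node 1: {0,1,2,4}
  node 2: {0,1,2,4}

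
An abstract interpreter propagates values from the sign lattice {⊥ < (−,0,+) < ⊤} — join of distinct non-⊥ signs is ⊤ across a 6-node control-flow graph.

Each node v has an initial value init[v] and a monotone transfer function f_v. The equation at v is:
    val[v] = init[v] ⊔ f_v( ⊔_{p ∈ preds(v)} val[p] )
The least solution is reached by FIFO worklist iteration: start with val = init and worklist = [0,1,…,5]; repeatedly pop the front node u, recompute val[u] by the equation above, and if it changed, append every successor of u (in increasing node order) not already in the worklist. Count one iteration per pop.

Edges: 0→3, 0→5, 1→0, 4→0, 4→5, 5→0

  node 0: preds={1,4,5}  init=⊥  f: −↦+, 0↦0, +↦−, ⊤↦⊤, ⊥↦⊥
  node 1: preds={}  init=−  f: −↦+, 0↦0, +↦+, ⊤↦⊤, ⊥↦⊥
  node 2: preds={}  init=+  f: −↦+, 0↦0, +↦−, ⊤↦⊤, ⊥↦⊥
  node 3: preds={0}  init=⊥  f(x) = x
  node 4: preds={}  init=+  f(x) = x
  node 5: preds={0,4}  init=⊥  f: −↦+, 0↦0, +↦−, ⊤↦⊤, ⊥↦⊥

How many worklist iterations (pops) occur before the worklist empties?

7

Worklist (7 pops):
  #1 pop 0: in=⊤ → ⊤ (was ⊥); enqueue []
  #2 pop 1: in=⊥ → − (no change)
  #3 pop 2: in=⊥ → + (no change)
  #4 pop 3: in=⊤ → ⊤ (was ⊥); enqueue []
  #5 pop 4: in=⊥ → + (no change)
  #6 pop 5: in=⊤ → ⊤ (was ⊥); enqueue [0]
  #7 pop 0: in=⊤ → ⊤ (no change)

Fixpoint:
  val[0] = ⊤
  val[1] = −
  val[2] = +
  val[3] = ⊤
  val[4] = +
  val[5] = ⊤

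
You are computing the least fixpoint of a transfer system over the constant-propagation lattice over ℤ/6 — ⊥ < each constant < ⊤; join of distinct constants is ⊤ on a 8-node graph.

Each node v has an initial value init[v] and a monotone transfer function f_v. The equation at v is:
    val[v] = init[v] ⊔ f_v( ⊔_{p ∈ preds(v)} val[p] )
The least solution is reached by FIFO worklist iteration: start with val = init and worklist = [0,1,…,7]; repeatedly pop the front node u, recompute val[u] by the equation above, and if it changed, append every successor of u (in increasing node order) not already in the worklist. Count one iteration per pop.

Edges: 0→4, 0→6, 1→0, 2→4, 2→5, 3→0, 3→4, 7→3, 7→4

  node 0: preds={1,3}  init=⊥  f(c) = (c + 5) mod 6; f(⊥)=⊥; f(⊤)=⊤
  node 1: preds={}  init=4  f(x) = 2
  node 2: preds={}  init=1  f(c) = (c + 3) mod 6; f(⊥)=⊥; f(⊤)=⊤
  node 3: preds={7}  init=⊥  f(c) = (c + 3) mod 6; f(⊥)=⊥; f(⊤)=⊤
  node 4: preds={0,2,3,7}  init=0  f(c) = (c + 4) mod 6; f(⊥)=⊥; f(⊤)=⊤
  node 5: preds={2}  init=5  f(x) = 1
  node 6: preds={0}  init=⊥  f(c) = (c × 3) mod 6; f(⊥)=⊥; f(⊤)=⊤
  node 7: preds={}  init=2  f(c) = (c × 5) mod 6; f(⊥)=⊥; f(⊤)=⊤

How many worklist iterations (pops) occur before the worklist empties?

11

Worklist (11 pops):
  #1 pop 0: in=4 → 3 (was ⊥); enqueue []
  #2 pop 1: in=⊥ → ⊤ (was 4); enqueue [0]
  #3 pop 2: in=⊥ → 1 (no change)
  #4 pop 3: in=2 → 5 (was ⊥); enqueue []
  #5 pop 4: in=⊤ → ⊤ (was 0); enqueue []
  #6 pop 5: in=1 → ⊤ (was 5); enqueue []
  #7 pop 6: in=3 → 3 (was ⊥); enqueue []
  #8 pop 7: in=⊥ → 2 (no change)
  #9 pop 0: in=⊤ → ⊤ (was 3); enqueue [4,6]
  #10 pop 4: in=⊤ → ⊤ (no change)
  #11 pop 6: in=⊤ → ⊤ (was 3); enqueue []

Fixpoint:
  val[0] = ⊤
  val[1] = ⊤
  val[2] = 1
  val[3] = 5
  val[4] = ⊤
  val[5] = ⊤
  val[6] = ⊤
  val[7] = 2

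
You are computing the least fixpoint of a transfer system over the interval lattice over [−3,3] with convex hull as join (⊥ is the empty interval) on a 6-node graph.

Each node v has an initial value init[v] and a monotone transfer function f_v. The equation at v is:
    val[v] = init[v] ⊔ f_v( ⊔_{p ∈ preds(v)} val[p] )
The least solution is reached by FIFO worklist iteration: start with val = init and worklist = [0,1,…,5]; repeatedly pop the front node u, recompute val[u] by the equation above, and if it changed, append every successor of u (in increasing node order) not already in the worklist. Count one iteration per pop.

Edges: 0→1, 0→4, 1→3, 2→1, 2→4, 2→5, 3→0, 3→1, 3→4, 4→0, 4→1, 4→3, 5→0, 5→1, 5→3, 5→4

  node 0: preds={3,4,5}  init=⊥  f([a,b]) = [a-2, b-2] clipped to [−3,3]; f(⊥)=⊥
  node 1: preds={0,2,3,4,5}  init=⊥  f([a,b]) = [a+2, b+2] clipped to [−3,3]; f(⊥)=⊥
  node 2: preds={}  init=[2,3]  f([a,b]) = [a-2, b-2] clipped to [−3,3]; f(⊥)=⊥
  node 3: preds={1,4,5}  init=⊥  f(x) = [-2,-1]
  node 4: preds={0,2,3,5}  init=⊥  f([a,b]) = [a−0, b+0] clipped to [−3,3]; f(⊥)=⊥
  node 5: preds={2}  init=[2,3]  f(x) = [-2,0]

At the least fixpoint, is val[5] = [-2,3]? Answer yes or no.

Iteration log — 13 steps:
  step 1. node 0  ⊔preds=[2,3]  new=[0,1]  old=⊥  +wl: 
  step 2. node 1  ⊔preds=[0,3]  new=[2,3]  old=⊥  +wl: 
  step 3. node 2  ⊔preds=⊥  new=[2,3]  stable
  step 4. node 3  ⊔preds=[2,3]  new=[-2,-1]  old=⊥  +wl: 0,1
  step 5. node 4  ⊔preds=[-2,3]  new=[-2,3]  old=⊥  +wl: 3
  step 6. node 5  ⊔preds=[2,3]  new=[-2,3]  old=[2,3]  +wl: 4
  step 7. node 0  ⊔preds=[-2,3]  new=[-3,1]  old=[0,1]  +wl: 
  step 8. node 1  ⊔preds=[-3,3]  new=[-1,3]  old=[2,3]  +wl: 
  step 9. node 3  ⊔preds=[-2,3]  new=[-2,-1]  stable
  step 10. node 4  ⊔preds=[-3,3]  new=[-3,3]  old=[-2,3]  +wl: 0,1,3
  step 11. node 0  ⊔preds=[-3,3]  new=[-3,1]  stable
  step 12. node 1  ⊔preds=[-3,3]  new=[-1,3]  stable
  step 13. node 3  ⊔preds=[-3,3]  new=[-2,-1]  stable

Least fixpoint reached:
  node 0: [-3,1]
  node 1: [-1,3]
  node 2: [2,3]
  node 3: [-2,-1]
  node 4: [-3,3]
  node 5: [-2,3]

yes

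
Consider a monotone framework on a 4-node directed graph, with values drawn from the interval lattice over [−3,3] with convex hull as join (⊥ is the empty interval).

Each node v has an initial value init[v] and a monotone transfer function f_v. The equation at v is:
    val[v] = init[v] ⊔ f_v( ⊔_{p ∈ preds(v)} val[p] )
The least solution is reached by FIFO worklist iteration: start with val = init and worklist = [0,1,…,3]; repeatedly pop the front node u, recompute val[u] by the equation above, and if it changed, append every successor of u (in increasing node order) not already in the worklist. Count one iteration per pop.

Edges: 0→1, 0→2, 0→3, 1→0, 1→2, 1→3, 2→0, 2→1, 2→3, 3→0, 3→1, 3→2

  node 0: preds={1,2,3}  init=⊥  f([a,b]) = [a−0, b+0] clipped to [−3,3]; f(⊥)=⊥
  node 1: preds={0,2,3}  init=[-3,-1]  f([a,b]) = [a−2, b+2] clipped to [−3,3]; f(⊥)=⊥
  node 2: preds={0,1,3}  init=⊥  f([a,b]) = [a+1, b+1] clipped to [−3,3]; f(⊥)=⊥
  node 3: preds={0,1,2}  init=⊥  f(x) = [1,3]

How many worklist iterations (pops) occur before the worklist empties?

10

Trace (10 dequeues):
  [1] u=0 | in [-3,-1] | out [-3,-1] | prev ⊥ | push {}
  [2] u=1 | in [-3,-1] | out [-3,1] | prev [-3,-1] | push {0}
  [3] u=2 | in [-3,1] | out [-2,2] | prev ⊥ | push {1}
  [4] u=3 | in [-3,2] | out [1,3] | prev ⊥ | push {2}
  [5] u=0 | in [-3,3] | out [-3,3] | prev [-3,-1] | push {3}
  [6] u=1 | in [-3,3] | out [-3,3] | prev [-3,1] | push {0}
  [7] u=2 | in [-3,3] | out [-2,3] | prev [-2,2] | push {1}
  [8] u=3 | in [-3,3] | out [1,3] | ==
  [9] u=0 | in [-3,3] | out [-3,3] | ==
  [10] u=1 | in [-3,3] | out [-3,3] | ==

Converged values:
  [0] [-3,3]
  [1] [-3,3]
  [2] [-2,3]
  [3] [1,3]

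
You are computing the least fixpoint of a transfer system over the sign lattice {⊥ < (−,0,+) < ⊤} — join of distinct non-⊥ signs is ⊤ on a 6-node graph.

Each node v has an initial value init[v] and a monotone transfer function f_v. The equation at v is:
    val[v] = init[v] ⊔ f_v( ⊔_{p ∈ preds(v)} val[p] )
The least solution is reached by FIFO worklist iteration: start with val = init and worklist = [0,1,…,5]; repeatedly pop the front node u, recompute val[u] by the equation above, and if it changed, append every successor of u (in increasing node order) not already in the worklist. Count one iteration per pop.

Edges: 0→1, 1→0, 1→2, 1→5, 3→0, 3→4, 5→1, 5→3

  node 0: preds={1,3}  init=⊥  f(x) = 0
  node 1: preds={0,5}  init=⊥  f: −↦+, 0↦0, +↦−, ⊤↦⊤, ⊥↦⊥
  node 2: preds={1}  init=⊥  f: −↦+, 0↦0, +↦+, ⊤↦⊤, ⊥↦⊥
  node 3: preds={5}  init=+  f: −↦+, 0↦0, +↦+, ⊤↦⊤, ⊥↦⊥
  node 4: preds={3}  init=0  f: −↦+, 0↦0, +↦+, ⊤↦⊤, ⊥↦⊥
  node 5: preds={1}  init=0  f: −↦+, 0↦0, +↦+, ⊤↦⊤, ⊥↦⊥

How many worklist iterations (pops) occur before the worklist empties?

7

Iteration log — 7 steps:
  step 1. node 0  ⊔preds=+  new=0  old=⊥  +wl: 
  step 2. node 1  ⊔preds=0  new=0  old=⊥  +wl: 0
  step 3. node 2  ⊔preds=0  new=0  old=⊥  +wl: 
  step 4. node 3  ⊔preds=0  new=⊤  old=+  +wl: 
  step 5. node 4  ⊔preds=⊤  new=⊤  old=0  +wl: 
  step 6. node 5  ⊔preds=0  new=0  stable
  step 7. node 0  ⊔preds=⊤  new=0  stable

Least fixpoint reached:
  node 0: 0
  node 1: 0
  node 2: 0
  node 3: ⊤
  node 4: ⊤
  node 5: 0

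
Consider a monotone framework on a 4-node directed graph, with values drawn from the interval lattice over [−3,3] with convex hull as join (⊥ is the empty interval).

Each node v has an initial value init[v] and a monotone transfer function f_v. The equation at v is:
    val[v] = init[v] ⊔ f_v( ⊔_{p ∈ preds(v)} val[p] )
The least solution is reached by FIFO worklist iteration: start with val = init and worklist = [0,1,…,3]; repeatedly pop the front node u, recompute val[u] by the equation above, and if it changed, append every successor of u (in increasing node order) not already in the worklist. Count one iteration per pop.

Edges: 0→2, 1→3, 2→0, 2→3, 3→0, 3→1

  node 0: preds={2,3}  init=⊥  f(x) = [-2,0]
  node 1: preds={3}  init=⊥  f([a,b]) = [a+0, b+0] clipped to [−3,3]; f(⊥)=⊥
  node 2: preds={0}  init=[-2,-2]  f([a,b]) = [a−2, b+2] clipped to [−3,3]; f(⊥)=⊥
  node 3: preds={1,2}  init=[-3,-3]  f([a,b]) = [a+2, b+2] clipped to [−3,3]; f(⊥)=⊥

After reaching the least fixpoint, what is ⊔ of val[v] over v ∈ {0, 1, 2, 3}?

Worklist (7 pops):
  #1 pop 0: in=[-3,-2] → [-2,0] (was ⊥); enqueue []
  #2 pop 1: in=[-3,-3] → [-3,-3] (was ⊥); enqueue []
  #3 pop 2: in=[-2,0] → [-3,2] (was [-2,-2]); enqueue [0]
  #4 pop 3: in=[-3,2] → [-3,3] (was [-3,-3]); enqueue [1]
  #5 pop 0: in=[-3,3] → [-2,0] (no change)
  #6 pop 1: in=[-3,3] → [-3,3] (was [-3,-3]); enqueue [3]
  #7 pop 3: in=[-3,3] → [-3,3] (no change)

Fixpoint:
  val[0] = [-2,0]
  val[1] = [-3,3]
  val[2] = [-3,2]
  val[3] = [-3,3]

[-3,3]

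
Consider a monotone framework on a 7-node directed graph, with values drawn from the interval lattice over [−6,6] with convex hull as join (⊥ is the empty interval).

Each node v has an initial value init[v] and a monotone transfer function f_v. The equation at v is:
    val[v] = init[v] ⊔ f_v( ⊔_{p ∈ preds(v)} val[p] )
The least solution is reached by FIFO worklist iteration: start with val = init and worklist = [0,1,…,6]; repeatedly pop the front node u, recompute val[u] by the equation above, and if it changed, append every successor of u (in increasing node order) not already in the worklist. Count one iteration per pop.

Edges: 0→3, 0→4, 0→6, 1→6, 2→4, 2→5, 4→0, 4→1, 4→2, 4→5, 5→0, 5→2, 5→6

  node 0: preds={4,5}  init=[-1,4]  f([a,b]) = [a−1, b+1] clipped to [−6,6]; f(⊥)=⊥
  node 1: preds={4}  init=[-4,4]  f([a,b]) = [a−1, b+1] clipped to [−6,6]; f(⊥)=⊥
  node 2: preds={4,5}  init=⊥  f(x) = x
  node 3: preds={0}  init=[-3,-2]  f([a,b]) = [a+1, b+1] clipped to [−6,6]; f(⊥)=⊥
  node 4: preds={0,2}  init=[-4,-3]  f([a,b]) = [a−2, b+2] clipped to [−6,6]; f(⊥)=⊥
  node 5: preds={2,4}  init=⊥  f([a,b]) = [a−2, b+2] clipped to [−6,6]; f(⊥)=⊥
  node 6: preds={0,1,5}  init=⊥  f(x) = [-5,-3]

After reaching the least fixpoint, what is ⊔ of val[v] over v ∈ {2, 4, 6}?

Iteration log — 14 steps:
  step 1. node 0  ⊔preds=[-4,-3]  new=[-5,4]  old=[-1,4]  +wl: 
  step 2. node 1  ⊔preds=[-4,-3]  new=[-5,4]  old=[-4,4]  +wl: 
  step 3. node 2  ⊔preds=[-4,-3]  new=[-4,-3]  old=⊥  +wl: 
  step 4. node 3  ⊔preds=[-5,4]  new=[-4,5]  old=[-3,-2]  +wl: 
  step 5. node 4  ⊔preds=[-5,4]  new=[-6,6]  old=[-4,-3]  +wl: 0,1,2
  step 6. node 5  ⊔preds=[-6,6]  new=[-6,6]  old=⊥  +wl: 
  step 7. node 6  ⊔preds=[-6,6]  new=[-5,-3]  old=⊥  +wl: 
  step 8. node 0  ⊔preds=[-6,6]  new=[-6,6]  old=[-5,4]  +wl: 3,4,6
  step 9. node 1  ⊔preds=[-6,6]  new=[-6,6]  old=[-5,4]  +wl: 
  step 10. node 2  ⊔preds=[-6,6]  new=[-6,6]  old=[-4,-3]  +wl: 5
  step 11. node 3  ⊔preds=[-6,6]  new=[-5,6]  old=[-4,5]  +wl: 
  step 12. node 4  ⊔preds=[-6,6]  new=[-6,6]  stable
  step 13. node 6  ⊔preds=[-6,6]  new=[-5,-3]  stable
  step 14. node 5  ⊔preds=[-6,6]  new=[-6,6]  stable

Least fixpoint reached:
  node 0: [-6,6]
  node 1: [-6,6]
  node 2: [-6,6]
  node 3: [-5,6]
  node 4: [-6,6]
  node 5: [-6,6]
  node 6: [-5,-3]

[-6,6]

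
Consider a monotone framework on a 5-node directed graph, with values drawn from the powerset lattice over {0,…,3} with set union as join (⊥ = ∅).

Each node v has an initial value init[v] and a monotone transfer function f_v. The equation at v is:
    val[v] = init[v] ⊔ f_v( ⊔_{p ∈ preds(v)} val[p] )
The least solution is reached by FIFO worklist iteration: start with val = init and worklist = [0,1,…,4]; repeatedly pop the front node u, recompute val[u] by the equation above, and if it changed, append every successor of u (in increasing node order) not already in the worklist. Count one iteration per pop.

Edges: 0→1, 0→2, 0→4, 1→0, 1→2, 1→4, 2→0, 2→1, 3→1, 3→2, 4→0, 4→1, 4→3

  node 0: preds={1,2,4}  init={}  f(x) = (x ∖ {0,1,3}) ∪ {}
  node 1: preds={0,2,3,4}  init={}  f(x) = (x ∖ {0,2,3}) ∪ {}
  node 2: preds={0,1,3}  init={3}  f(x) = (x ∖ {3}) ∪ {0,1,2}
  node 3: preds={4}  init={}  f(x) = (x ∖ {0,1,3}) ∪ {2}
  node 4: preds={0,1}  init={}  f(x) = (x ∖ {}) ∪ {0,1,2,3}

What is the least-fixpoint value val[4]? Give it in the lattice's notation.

{0,1,2,3}

Trace (11 dequeues):
  [1] u=0 | in {3} | out {} | ==
  [2] u=1 | in {3} | out {} | ==
  [3] u=2 | in {} | out {0,1,2,3} | prev {3} | push {0,1}
  [4] u=3 | in {} | out {2} | prev {} | push {2}
  [5] u=4 | in {} | out {0,1,2,3} | prev {} | push {3}
  [6] u=0 | in {0,1,2,3} | out {2} | prev {} | push {4}
  [7] u=1 | in {0,1,2,3} | out {1} | prev {} | push {0}
  [8] u=2 | in {1,2} | out {0,1,2,3} | ==
  [9] u=3 | in {0,1,2,3} | out {2} | ==
  [10] u=4 | in {1,2} | out {0,1,2,3} | ==
  [11] u=0 | in {0,1,2,3} | out {2} | ==

Converged values:
  [0] {2}
  [1] {1}
  [2] {0,1,2,3}
  [3] {2}
  [4] {0,1,2,3}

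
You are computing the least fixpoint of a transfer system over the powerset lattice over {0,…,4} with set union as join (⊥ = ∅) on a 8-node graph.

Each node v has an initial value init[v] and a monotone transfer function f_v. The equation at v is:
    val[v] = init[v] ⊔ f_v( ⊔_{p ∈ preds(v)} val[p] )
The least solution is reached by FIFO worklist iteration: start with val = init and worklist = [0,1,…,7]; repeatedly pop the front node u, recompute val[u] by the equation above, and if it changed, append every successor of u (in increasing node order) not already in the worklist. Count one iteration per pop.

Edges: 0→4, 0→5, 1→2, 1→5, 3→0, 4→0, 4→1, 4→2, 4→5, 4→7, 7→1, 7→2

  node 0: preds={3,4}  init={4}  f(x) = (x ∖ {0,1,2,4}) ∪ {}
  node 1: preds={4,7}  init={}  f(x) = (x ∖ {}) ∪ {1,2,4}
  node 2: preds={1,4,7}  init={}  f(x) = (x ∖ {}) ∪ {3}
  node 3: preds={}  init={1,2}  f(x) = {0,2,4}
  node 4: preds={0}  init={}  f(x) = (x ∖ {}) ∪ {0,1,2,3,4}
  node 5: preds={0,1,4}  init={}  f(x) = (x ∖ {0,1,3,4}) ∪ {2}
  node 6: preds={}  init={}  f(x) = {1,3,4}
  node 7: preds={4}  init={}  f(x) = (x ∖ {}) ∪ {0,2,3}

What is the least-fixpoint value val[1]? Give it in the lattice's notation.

Worklist (13 pops):
  #1 pop 0: in={1,2} → {4} (no change)
  #2 pop 1: in={} → {1,2,4} (was {}); enqueue []
  #3 pop 2: in={1,2,4} → {1,2,3,4} (was {}); enqueue []
  #4 pop 3: in={} → {0,1,2,4} (was {1,2}); enqueue [0]
  #5 pop 4: in={4} → {0,1,2,3,4} (was {}); enqueue [1,2]
  #6 pop 5: in={0,1,2,3,4} → {2} (was {}); enqueue []
  #7 pop 6: in={} → {1,3,4} (was {}); enqueue []
  #8 pop 7: in={0,1,2,3,4} → {0,1,2,3,4} (was {}); enqueue []
  #9 pop 0: in={0,1,2,3,4} → {3,4} (was {4}); enqueue [4,5]
  #10 pop 1: in={0,1,2,3,4} → {0,1,2,3,4} (was {1,2,4}); enqueue []
  #11 pop 2: in={0,1,2,3,4} → {0,1,2,3,4} (was {1,2,3,4}); enqueue []
  #12 pop 4: in={3,4} → {0,1,2,3,4} (no change)
  #13 pop 5: in={0,1,2,3,4} → {2} (no change)

Fixpoint:
  val[0] = {3,4}
  val[1] = {0,1,2,3,4}
  val[2] = {0,1,2,3,4}
  val[3] = {0,1,2,4}
  val[4] = {0,1,2,3,4}
  val[5] = {2}
  val[6] = {1,3,4}
  val[7] = {0,1,2,3,4}

{0,1,2,3,4}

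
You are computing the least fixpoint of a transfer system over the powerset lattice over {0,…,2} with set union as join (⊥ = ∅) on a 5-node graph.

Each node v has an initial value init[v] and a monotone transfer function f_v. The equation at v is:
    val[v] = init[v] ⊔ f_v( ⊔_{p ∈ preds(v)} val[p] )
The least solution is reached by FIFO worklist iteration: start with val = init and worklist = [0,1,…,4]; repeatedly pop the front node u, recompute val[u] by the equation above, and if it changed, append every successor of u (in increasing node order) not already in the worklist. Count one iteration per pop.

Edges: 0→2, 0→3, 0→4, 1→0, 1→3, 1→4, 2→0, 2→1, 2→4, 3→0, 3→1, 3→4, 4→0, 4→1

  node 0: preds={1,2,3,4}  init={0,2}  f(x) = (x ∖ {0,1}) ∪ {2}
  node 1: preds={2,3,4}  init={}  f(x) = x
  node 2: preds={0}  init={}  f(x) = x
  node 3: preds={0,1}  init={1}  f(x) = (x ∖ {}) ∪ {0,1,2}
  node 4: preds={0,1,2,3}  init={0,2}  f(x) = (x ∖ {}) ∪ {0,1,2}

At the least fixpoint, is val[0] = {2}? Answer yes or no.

no

Trace (7 dequeues):
  [1] u=0 | in {0,1,2} | out {0,2} | ==
  [2] u=1 | in {0,1,2} | out {0,1,2} | prev {} | push {0}
  [3] u=2 | in {0,2} | out {0,2} | prev {} | push {1}
  [4] u=3 | in {0,1,2} | out {0,1,2} | prev {1} | push {}
  [5] u=4 | in {0,1,2} | out {0,1,2} | prev {0,2} | push {}
  [6] u=0 | in {0,1,2} | out {0,2} | ==
  [7] u=1 | in {0,1,2} | out {0,1,2} | ==

Converged values:
  [0] {0,2}
  [1] {0,1,2}
  [2] {0,2}
  [3] {0,1,2}
  [4] {0,1,2}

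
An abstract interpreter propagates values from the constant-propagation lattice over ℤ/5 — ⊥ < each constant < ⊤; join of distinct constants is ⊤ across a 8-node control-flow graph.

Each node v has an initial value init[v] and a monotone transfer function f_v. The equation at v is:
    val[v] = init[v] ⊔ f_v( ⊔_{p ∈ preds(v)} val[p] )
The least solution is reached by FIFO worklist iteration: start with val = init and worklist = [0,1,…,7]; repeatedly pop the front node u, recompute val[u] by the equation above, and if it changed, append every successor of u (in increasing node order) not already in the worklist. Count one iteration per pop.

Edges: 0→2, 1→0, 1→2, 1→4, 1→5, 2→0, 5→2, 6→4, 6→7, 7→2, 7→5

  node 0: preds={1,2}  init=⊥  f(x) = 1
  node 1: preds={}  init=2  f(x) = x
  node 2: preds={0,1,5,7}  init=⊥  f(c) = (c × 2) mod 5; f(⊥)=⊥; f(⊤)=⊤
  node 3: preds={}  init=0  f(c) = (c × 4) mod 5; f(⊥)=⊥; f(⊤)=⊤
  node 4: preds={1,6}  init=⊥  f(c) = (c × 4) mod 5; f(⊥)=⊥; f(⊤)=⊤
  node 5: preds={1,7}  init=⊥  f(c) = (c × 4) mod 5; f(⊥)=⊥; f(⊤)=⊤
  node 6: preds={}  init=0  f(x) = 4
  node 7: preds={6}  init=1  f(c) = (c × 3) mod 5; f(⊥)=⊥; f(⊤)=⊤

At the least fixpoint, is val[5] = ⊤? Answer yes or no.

Iteration log — 12 steps:
  step 1. node 0  ⊔preds=2  new=1  old=⊥  +wl: 
  step 2. node 1  ⊔preds=⊥  new=2  stable
  step 3. node 2  ⊔preds=⊤  new=⊤  old=⊥  +wl: 0
  step 4. node 3  ⊔preds=⊥  new=0  stable
  step 5. node 4  ⊔preds=⊤  new=⊤  old=⊥  +wl: 
  step 6. node 5  ⊔preds=⊤  new=⊤  old=⊥  +wl: 2
  step 7. node 6  ⊔preds=⊥  new=⊤  old=0  +wl: 4
  step 8. node 7  ⊔preds=⊤  new=⊤  old=1  +wl: 5
  step 9. node 0  ⊔preds=⊤  new=1  stable
  step 10. node 2  ⊔preds=⊤  new=⊤  stable
  step 11. node 4  ⊔preds=⊤  new=⊤  stable
  step 12. node 5  ⊔preds=⊤  new=⊤  stable

Least fixpoint reached:
  node 0: 1
  node 1: 2
  node 2: ⊤
  node 3: 0
  node 4: ⊤
  node 5: ⊤
  node 6: ⊤
  node 7: ⊤

yes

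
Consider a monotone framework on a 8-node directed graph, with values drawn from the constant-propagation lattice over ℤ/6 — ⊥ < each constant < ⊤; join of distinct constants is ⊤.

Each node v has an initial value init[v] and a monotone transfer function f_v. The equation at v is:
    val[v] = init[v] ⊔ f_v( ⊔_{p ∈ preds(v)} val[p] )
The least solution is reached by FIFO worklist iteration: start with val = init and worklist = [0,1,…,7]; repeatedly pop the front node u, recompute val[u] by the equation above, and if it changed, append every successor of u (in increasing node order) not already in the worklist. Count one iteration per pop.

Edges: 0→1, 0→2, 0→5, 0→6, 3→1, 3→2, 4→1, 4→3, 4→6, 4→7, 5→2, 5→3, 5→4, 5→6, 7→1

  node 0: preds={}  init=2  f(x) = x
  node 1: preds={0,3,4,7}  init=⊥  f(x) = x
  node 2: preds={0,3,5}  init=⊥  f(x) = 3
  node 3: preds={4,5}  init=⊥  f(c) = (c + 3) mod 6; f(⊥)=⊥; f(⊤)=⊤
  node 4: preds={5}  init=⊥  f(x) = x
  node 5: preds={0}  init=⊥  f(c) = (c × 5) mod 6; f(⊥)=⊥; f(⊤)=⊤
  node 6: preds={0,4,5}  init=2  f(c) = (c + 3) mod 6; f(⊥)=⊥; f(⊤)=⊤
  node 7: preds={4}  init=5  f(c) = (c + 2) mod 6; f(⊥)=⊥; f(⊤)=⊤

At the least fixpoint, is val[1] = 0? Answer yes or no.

Iteration log — 17 steps:
  step 1. node 0  ⊔preds=⊥  new=2  stable
  step 2. node 1  ⊔preds=⊤  new=⊤  old=⊥  +wl: 
  step 3. node 2  ⊔preds=2  new=3  old=⊥  +wl: 
  step 4. node 3  ⊔preds=⊥  new=⊥  stable
  step 5. node 4  ⊔preds=⊥  new=⊥  stable
  step 6. node 5  ⊔preds=2  new=4  old=⊥  +wl: 2,3,4
  step 7. node 6  ⊔preds=⊤  new=⊤  old=2  +wl: 
  step 8. node 7  ⊔preds=⊥  new=5  stable
  step 9. node 2  ⊔preds=⊤  new=3  stable
  step 10. node 3  ⊔preds=4  new=1  old=⊥  +wl: 1,2
  step 11. node 4  ⊔preds=4  new=4  old=⊥  +wl: 3,6,7
  step 12. node 1  ⊔preds=⊤  new=⊤  stable
  step 13. node 2  ⊔preds=⊤  new=3  stable
  step 14. node 3  ⊔preds=4  new=1  stable
  step 15. node 6  ⊔preds=⊤  new=⊤  stable
  step 16. node 7  ⊔preds=4  new=⊤  old=5  +wl: 1
  step 17. node 1  ⊔preds=⊤  new=⊤  stable

Least fixpoint reached:
  node 0: 2
  node 1: ⊤
  node 2: 3
  node 3: 1
  node 4: 4
  node 5: 4
  node 6: ⊤
  node 7: ⊤

no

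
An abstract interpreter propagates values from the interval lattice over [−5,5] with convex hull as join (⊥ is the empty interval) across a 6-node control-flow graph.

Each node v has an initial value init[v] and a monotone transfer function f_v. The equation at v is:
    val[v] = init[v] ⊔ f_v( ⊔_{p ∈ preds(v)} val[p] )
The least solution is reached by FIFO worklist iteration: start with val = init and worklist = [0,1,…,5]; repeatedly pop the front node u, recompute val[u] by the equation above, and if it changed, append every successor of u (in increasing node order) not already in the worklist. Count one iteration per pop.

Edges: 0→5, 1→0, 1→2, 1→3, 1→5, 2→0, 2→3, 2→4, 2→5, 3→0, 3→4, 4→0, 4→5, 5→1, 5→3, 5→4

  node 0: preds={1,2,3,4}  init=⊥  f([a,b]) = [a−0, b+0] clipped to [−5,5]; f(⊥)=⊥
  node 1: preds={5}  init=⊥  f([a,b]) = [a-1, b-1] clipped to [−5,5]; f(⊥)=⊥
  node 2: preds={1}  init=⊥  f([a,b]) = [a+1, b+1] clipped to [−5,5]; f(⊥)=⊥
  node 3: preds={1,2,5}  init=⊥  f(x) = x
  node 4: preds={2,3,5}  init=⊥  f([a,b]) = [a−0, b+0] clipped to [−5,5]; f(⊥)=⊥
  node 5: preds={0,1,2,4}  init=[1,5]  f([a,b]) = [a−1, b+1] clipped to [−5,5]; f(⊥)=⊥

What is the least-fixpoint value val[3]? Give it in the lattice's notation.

[-5,5]

Trace (29 dequeues):
  [1] u=0 | in ⊥ | out ⊥ | ==
  [2] u=1 | in [1,5] | out [0,4] | prev ⊥ | push {0}
  [3] u=2 | in [0,4] | out [1,5] | prev ⊥ | push {}
  [4] u=3 | in [0,5] | out [0,5] | prev ⊥ | push {}
  [5] u=4 | in [0,5] | out [0,5] | prev ⊥ | push {}
  [6] u=5 | in [0,5] | out [-1,5] | prev [1,5] | push {1,3,4}
  [7] u=0 | in [0,5] | out [0,5] | prev ⊥ | push {5}
  [8] u=1 | in [-1,5] | out [-2,4] | prev [0,4] | push {0,2}
  [9] u=3 | in [-2,5] | out [-2,5] | prev [0,5] | push {}
  [10] u=4 | in [-2,5] | out [-2,5] | prev [0,5] | push {}
  [11] u=5 | in [-2,5] | out [-3,5] | prev [-1,5] | push {1,3,4}
  [12] u=0 | in [-2,5] | out [-2,5] | prev [0,5] | push {5}
  [13] u=2 | in [-2,4] | out [-1,5] | prev [1,5] | push {0}
  [14] u=1 | in [-3,5] | out [-4,4] | prev [-2,4] | push {2}
  [15] u=3 | in [-4,5] | out [-4,5] | prev [-2,5] | push {}
  [16] u=4 | in [-4,5] | out [-4,5] | prev [-2,5] | push {}
  [17] u=5 | in [-4,5] | out [-5,5] | prev [-3,5] | push {1,3,4}
  [18] u=0 | in [-4,5] | out [-4,5] | prev [-2,5] | push {5}
  [19] u=2 | in [-4,4] | out [-3,5] | prev [-1,5] | push {0}
  [20] u=1 | in [-5,5] | out [-5,4] | prev [-4,4] | push {2}
  [21] u=3 | in [-5,5] | out [-5,5] | prev [-4,5] | push {}
  [22] u=4 | in [-5,5] | out [-5,5] | prev [-4,5] | push {}
  [23] u=5 | in [-5,5] | out [-5,5] | ==
  [24] u=0 | in [-5,5] | out [-5,5] | prev [-4,5] | push {5}
  [25] u=2 | in [-5,4] | out [-4,5] | prev [-3,5] | push {0,3,4}
  [26] u=5 | in [-5,5] | out [-5,5] | ==
  [27] u=0 | in [-5,5] | out [-5,5] | ==
  [28] u=3 | in [-5,5] | out [-5,5] | ==
  [29] u=4 | in [-5,5] | out [-5,5] | ==

Converged values:
  [0] [-5,5]
  [1] [-5,4]
  [2] [-4,5]
  [3] [-5,5]
  [4] [-5,5]
  [5] [-5,5]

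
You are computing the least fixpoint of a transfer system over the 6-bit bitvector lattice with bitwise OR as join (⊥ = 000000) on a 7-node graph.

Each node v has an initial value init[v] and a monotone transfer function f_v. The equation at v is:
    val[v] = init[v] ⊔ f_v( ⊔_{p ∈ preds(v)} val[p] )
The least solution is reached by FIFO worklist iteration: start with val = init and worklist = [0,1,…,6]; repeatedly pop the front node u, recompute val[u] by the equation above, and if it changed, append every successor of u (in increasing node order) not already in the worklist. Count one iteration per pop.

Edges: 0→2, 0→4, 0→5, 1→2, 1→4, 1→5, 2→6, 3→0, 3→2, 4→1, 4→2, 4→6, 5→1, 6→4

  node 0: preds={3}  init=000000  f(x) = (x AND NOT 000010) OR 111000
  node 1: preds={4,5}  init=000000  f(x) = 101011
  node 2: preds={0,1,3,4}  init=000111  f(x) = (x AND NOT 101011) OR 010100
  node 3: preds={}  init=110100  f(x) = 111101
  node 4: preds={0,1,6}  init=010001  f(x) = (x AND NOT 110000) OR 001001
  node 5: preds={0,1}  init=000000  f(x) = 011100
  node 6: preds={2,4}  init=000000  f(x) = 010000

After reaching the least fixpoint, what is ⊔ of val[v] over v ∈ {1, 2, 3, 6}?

Iteration log — 12 steps:
  step 1. node 0  ⊔preds=110100  new=111100  old=000000  +wl: 
  step 2. node 1  ⊔preds=010001  new=101011  old=000000  +wl: 
  step 3. node 2  ⊔preds=111111  new=010111  old=000111  +wl: 
  step 4. node 3  ⊔preds=000000  new=111101  old=110100  +wl: 0,2
  step 5. node 4  ⊔preds=111111  new=011111  old=010001  +wl: 1
  step 6. node 5  ⊔preds=111111  new=011100  old=000000  +wl: 
  step 7. node 6  ⊔preds=011111  new=010000  old=000000  +wl: 4
  step 8. node 0  ⊔preds=111101  new=111101  old=111100  +wl: 5
  step 9. node 2  ⊔preds=111111  new=010111  stable
  step 10. node 1  ⊔preds=011111  new=101011  stable
  step 11. node 4  ⊔preds=111111  new=011111  stable
  step 12. node 5  ⊔preds=111111  new=011100  stable

Least fixpoint reached:
  node 0: 111101
  node 1: 101011
  node 2: 010111
  node 3: 111101
  node 4: 011111
  node 5: 011100
  node 6: 010000

111111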